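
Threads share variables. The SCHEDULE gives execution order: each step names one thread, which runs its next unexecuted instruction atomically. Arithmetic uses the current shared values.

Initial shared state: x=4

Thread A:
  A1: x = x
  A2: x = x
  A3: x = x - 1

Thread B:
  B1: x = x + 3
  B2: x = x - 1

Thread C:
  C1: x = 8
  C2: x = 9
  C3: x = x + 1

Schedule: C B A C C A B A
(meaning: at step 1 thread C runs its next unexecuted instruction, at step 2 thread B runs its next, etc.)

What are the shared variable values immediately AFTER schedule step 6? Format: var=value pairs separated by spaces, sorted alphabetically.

Answer: x=10

Derivation:
Step 1: thread C executes C1 (x = 8). Shared: x=8. PCs: A@0 B@0 C@1
Step 2: thread B executes B1 (x = x + 3). Shared: x=11. PCs: A@0 B@1 C@1
Step 3: thread A executes A1 (x = x). Shared: x=11. PCs: A@1 B@1 C@1
Step 4: thread C executes C2 (x = 9). Shared: x=9. PCs: A@1 B@1 C@2
Step 5: thread C executes C3 (x = x + 1). Shared: x=10. PCs: A@1 B@1 C@3
Step 6: thread A executes A2 (x = x). Shared: x=10. PCs: A@2 B@1 C@3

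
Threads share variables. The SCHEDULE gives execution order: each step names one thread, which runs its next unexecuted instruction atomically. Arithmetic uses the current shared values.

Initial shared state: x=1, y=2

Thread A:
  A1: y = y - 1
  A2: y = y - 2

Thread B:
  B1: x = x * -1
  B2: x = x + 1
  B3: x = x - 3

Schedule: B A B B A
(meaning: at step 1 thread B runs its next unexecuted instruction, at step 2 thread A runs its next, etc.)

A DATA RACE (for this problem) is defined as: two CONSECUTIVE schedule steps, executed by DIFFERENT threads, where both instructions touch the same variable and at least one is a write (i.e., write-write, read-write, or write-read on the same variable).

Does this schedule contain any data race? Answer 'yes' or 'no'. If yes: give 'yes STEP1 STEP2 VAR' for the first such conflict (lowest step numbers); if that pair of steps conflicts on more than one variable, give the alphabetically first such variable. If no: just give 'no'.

Answer: no

Derivation:
Steps 1,2: B(r=x,w=x) vs A(r=y,w=y). No conflict.
Steps 2,3: A(r=y,w=y) vs B(r=x,w=x). No conflict.
Steps 3,4: same thread (B). No race.
Steps 4,5: B(r=x,w=x) vs A(r=y,w=y). No conflict.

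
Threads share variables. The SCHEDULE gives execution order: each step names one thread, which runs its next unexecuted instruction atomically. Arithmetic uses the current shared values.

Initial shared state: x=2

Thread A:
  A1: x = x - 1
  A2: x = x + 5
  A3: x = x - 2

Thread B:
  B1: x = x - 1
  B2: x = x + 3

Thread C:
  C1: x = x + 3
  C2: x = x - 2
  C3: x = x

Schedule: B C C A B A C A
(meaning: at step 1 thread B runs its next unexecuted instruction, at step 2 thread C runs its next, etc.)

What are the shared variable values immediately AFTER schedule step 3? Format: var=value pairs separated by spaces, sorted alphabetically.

Answer: x=2

Derivation:
Step 1: thread B executes B1 (x = x - 1). Shared: x=1. PCs: A@0 B@1 C@0
Step 2: thread C executes C1 (x = x + 3). Shared: x=4. PCs: A@0 B@1 C@1
Step 3: thread C executes C2 (x = x - 2). Shared: x=2. PCs: A@0 B@1 C@2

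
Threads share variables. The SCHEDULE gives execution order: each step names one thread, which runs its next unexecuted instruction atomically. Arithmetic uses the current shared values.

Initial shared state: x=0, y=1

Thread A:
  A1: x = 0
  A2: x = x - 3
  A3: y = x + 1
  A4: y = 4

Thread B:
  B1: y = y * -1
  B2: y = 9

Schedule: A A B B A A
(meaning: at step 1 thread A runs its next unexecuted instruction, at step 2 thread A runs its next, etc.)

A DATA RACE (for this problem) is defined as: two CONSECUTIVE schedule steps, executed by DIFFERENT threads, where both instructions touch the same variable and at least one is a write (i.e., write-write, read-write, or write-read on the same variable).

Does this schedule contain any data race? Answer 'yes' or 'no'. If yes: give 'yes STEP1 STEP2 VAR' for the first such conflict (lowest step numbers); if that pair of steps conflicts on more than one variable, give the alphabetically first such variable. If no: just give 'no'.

Answer: yes 4 5 y

Derivation:
Steps 1,2: same thread (A). No race.
Steps 2,3: A(r=x,w=x) vs B(r=y,w=y). No conflict.
Steps 3,4: same thread (B). No race.
Steps 4,5: B(y = 9) vs A(y = x + 1). RACE on y (W-W).
Steps 5,6: same thread (A). No race.
First conflict at steps 4,5.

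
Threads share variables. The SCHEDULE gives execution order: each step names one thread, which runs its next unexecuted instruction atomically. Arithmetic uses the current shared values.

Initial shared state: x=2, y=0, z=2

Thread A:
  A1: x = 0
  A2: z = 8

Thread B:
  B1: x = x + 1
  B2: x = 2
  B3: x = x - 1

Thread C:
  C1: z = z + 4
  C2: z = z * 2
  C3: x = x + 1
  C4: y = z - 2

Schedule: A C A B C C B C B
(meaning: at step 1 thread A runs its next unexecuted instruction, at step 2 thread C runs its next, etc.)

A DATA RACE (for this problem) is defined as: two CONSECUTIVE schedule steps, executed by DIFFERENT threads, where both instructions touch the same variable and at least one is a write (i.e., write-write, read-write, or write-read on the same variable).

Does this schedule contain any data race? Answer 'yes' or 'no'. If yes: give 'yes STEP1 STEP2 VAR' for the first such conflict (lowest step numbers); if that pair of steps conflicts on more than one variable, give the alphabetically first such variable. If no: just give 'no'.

Answer: yes 2 3 z

Derivation:
Steps 1,2: A(r=-,w=x) vs C(r=z,w=z). No conflict.
Steps 2,3: C(z = z + 4) vs A(z = 8). RACE on z (W-W).
Steps 3,4: A(r=-,w=z) vs B(r=x,w=x). No conflict.
Steps 4,5: B(r=x,w=x) vs C(r=z,w=z). No conflict.
Steps 5,6: same thread (C). No race.
Steps 6,7: C(x = x + 1) vs B(x = 2). RACE on x (W-W).
Steps 7,8: B(r=-,w=x) vs C(r=z,w=y). No conflict.
Steps 8,9: C(r=z,w=y) vs B(r=x,w=x). No conflict.
First conflict at steps 2,3.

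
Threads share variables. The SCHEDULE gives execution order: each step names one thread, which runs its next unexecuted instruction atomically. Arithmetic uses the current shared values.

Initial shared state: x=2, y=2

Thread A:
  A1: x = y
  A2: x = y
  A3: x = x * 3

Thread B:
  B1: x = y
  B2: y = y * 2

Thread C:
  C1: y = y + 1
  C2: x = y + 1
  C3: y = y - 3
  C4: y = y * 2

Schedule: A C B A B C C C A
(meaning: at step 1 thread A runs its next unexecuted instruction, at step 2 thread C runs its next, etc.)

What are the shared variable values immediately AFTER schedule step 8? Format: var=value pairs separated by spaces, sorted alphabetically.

Step 1: thread A executes A1 (x = y). Shared: x=2 y=2. PCs: A@1 B@0 C@0
Step 2: thread C executes C1 (y = y + 1). Shared: x=2 y=3. PCs: A@1 B@0 C@1
Step 3: thread B executes B1 (x = y). Shared: x=3 y=3. PCs: A@1 B@1 C@1
Step 4: thread A executes A2 (x = y). Shared: x=3 y=3. PCs: A@2 B@1 C@1
Step 5: thread B executes B2 (y = y * 2). Shared: x=3 y=6. PCs: A@2 B@2 C@1
Step 6: thread C executes C2 (x = y + 1). Shared: x=7 y=6. PCs: A@2 B@2 C@2
Step 7: thread C executes C3 (y = y - 3). Shared: x=7 y=3. PCs: A@2 B@2 C@3
Step 8: thread C executes C4 (y = y * 2). Shared: x=7 y=6. PCs: A@2 B@2 C@4

Answer: x=7 y=6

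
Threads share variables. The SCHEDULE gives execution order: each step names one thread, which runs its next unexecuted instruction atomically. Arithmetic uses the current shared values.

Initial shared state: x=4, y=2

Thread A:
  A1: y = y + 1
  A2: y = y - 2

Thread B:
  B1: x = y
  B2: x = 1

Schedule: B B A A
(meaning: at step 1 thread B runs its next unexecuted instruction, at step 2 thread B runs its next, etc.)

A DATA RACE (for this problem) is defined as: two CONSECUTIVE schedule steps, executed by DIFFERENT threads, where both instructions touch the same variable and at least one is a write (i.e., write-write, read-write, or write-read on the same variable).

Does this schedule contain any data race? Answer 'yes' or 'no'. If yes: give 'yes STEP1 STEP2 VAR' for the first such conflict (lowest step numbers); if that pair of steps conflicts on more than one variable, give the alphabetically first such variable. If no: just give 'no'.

Steps 1,2: same thread (B). No race.
Steps 2,3: B(r=-,w=x) vs A(r=y,w=y). No conflict.
Steps 3,4: same thread (A). No race.

Answer: no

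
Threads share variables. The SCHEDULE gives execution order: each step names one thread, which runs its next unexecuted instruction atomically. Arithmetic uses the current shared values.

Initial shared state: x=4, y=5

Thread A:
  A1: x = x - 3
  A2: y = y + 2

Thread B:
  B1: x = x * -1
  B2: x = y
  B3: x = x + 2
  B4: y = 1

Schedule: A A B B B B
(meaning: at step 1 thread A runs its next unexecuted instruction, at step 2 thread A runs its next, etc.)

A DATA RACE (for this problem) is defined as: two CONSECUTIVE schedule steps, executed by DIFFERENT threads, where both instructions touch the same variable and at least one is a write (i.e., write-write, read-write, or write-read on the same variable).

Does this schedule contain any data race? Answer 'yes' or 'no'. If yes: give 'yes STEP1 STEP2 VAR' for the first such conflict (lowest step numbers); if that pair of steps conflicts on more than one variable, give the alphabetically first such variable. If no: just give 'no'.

Answer: no

Derivation:
Steps 1,2: same thread (A). No race.
Steps 2,3: A(r=y,w=y) vs B(r=x,w=x). No conflict.
Steps 3,4: same thread (B). No race.
Steps 4,5: same thread (B). No race.
Steps 5,6: same thread (B). No race.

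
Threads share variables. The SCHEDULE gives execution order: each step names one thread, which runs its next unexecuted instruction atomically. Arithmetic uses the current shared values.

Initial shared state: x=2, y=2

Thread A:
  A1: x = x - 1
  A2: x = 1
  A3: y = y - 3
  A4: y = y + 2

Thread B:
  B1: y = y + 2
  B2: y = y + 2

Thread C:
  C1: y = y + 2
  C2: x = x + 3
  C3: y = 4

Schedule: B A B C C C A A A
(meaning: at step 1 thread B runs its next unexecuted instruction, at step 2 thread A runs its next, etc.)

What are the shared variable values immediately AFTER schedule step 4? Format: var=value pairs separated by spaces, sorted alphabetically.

Answer: x=1 y=8

Derivation:
Step 1: thread B executes B1 (y = y + 2). Shared: x=2 y=4. PCs: A@0 B@1 C@0
Step 2: thread A executes A1 (x = x - 1). Shared: x=1 y=4. PCs: A@1 B@1 C@0
Step 3: thread B executes B2 (y = y + 2). Shared: x=1 y=6. PCs: A@1 B@2 C@0
Step 4: thread C executes C1 (y = y + 2). Shared: x=1 y=8. PCs: A@1 B@2 C@1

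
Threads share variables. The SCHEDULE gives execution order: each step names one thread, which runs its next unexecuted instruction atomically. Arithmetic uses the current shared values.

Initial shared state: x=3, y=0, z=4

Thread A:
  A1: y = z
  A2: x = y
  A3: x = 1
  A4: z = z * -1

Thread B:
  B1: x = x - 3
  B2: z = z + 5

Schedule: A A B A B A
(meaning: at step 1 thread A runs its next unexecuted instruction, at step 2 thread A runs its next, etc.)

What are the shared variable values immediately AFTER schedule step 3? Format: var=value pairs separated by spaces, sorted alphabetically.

Answer: x=1 y=4 z=4

Derivation:
Step 1: thread A executes A1 (y = z). Shared: x=3 y=4 z=4. PCs: A@1 B@0
Step 2: thread A executes A2 (x = y). Shared: x=4 y=4 z=4. PCs: A@2 B@0
Step 3: thread B executes B1 (x = x - 3). Shared: x=1 y=4 z=4. PCs: A@2 B@1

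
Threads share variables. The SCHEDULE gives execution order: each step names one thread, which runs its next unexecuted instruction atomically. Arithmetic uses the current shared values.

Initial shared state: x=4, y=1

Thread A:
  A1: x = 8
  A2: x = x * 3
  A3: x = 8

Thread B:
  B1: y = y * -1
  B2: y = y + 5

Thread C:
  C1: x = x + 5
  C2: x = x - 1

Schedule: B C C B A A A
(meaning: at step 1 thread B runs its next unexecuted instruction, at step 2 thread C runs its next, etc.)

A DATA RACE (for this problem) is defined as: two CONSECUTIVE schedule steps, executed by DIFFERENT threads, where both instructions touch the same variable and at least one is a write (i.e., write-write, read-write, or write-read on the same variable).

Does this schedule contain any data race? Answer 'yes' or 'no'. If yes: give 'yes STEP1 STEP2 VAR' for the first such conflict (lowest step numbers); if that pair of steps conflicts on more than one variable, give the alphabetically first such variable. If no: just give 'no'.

Steps 1,2: B(r=y,w=y) vs C(r=x,w=x). No conflict.
Steps 2,3: same thread (C). No race.
Steps 3,4: C(r=x,w=x) vs B(r=y,w=y). No conflict.
Steps 4,5: B(r=y,w=y) vs A(r=-,w=x). No conflict.
Steps 5,6: same thread (A). No race.
Steps 6,7: same thread (A). No race.

Answer: no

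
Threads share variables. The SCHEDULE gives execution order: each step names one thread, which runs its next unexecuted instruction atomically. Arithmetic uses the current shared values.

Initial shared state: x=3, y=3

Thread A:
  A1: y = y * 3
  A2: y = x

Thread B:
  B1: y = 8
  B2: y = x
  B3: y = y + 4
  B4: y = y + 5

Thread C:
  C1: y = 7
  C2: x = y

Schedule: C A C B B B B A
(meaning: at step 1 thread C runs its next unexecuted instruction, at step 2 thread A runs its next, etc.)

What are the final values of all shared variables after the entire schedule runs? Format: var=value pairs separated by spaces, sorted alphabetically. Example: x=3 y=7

Answer: x=21 y=21

Derivation:
Step 1: thread C executes C1 (y = 7). Shared: x=3 y=7. PCs: A@0 B@0 C@1
Step 2: thread A executes A1 (y = y * 3). Shared: x=3 y=21. PCs: A@1 B@0 C@1
Step 3: thread C executes C2 (x = y). Shared: x=21 y=21. PCs: A@1 B@0 C@2
Step 4: thread B executes B1 (y = 8). Shared: x=21 y=8. PCs: A@1 B@1 C@2
Step 5: thread B executes B2 (y = x). Shared: x=21 y=21. PCs: A@1 B@2 C@2
Step 6: thread B executes B3 (y = y + 4). Shared: x=21 y=25. PCs: A@1 B@3 C@2
Step 7: thread B executes B4 (y = y + 5). Shared: x=21 y=30. PCs: A@1 B@4 C@2
Step 8: thread A executes A2 (y = x). Shared: x=21 y=21. PCs: A@2 B@4 C@2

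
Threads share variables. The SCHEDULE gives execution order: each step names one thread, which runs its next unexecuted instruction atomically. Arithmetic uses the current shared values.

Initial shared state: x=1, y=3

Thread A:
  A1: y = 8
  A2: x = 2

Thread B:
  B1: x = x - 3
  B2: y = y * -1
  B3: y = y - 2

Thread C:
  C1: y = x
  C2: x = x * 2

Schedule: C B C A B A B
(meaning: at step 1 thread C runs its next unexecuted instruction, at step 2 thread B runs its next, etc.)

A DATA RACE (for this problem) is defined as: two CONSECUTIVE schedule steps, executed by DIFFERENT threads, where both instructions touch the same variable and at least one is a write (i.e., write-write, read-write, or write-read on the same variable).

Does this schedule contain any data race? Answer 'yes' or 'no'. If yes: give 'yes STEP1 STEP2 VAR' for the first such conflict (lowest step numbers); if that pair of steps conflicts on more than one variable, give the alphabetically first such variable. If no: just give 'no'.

Steps 1,2: C(y = x) vs B(x = x - 3). RACE on x (R-W).
Steps 2,3: B(x = x - 3) vs C(x = x * 2). RACE on x (W-W).
Steps 3,4: C(r=x,w=x) vs A(r=-,w=y). No conflict.
Steps 4,5: A(y = 8) vs B(y = y * -1). RACE on y (W-W).
Steps 5,6: B(r=y,w=y) vs A(r=-,w=x). No conflict.
Steps 6,7: A(r=-,w=x) vs B(r=y,w=y). No conflict.
First conflict at steps 1,2.

Answer: yes 1 2 x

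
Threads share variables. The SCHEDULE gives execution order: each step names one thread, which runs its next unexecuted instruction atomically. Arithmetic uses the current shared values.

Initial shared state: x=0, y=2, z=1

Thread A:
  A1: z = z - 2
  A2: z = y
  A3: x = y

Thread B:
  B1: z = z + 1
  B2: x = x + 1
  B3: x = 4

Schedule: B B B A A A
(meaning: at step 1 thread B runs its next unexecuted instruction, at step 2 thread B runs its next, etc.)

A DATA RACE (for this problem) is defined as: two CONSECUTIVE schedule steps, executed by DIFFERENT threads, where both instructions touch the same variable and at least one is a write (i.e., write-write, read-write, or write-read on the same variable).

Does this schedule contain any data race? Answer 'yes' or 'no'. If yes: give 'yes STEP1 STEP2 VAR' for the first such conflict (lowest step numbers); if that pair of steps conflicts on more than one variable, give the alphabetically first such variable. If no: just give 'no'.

Answer: no

Derivation:
Steps 1,2: same thread (B). No race.
Steps 2,3: same thread (B). No race.
Steps 3,4: B(r=-,w=x) vs A(r=z,w=z). No conflict.
Steps 4,5: same thread (A). No race.
Steps 5,6: same thread (A). No race.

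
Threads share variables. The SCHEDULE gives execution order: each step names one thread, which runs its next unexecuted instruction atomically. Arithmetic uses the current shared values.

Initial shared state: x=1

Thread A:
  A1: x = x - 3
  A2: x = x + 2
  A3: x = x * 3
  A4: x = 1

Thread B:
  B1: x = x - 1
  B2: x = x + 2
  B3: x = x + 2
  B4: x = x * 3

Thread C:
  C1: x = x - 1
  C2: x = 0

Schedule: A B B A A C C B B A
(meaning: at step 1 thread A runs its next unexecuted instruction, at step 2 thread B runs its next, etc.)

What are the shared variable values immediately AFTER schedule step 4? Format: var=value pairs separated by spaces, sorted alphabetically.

Step 1: thread A executes A1 (x = x - 3). Shared: x=-2. PCs: A@1 B@0 C@0
Step 2: thread B executes B1 (x = x - 1). Shared: x=-3. PCs: A@1 B@1 C@0
Step 3: thread B executes B2 (x = x + 2). Shared: x=-1. PCs: A@1 B@2 C@0
Step 4: thread A executes A2 (x = x + 2). Shared: x=1. PCs: A@2 B@2 C@0

Answer: x=1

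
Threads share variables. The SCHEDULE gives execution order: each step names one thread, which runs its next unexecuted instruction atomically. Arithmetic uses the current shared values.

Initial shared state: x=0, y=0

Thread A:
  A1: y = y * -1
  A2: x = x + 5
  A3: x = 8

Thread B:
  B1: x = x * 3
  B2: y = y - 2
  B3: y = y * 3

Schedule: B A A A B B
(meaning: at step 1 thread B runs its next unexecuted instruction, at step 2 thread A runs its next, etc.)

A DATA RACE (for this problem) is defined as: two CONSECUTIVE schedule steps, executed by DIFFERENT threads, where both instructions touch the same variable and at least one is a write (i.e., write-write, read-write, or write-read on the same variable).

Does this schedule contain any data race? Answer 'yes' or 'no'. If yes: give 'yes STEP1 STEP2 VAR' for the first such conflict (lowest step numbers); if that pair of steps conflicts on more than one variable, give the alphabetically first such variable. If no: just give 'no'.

Answer: no

Derivation:
Steps 1,2: B(r=x,w=x) vs A(r=y,w=y). No conflict.
Steps 2,3: same thread (A). No race.
Steps 3,4: same thread (A). No race.
Steps 4,5: A(r=-,w=x) vs B(r=y,w=y). No conflict.
Steps 5,6: same thread (B). No race.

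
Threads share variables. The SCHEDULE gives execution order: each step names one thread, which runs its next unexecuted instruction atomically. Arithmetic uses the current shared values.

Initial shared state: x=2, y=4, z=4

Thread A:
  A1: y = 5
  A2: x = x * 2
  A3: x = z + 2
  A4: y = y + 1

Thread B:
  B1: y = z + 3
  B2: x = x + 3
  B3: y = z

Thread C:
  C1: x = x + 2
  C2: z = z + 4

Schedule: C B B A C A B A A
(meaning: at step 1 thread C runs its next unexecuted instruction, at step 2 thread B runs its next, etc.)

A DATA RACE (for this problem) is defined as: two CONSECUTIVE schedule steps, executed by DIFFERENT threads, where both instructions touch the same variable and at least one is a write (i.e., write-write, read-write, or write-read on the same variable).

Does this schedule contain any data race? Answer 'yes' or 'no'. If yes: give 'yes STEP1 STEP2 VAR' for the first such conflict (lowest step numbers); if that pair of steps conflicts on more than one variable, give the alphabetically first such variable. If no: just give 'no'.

Answer: no

Derivation:
Steps 1,2: C(r=x,w=x) vs B(r=z,w=y). No conflict.
Steps 2,3: same thread (B). No race.
Steps 3,4: B(r=x,w=x) vs A(r=-,w=y). No conflict.
Steps 4,5: A(r=-,w=y) vs C(r=z,w=z). No conflict.
Steps 5,6: C(r=z,w=z) vs A(r=x,w=x). No conflict.
Steps 6,7: A(r=x,w=x) vs B(r=z,w=y). No conflict.
Steps 7,8: B(r=z,w=y) vs A(r=z,w=x). No conflict.
Steps 8,9: same thread (A). No race.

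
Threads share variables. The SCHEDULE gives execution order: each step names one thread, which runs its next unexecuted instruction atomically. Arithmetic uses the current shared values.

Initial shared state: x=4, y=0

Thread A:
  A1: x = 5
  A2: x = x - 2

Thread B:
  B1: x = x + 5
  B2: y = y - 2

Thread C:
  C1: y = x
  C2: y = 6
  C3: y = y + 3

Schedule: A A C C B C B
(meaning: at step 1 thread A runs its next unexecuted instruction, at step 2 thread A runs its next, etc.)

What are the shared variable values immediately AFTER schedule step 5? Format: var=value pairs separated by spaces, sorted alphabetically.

Answer: x=8 y=6

Derivation:
Step 1: thread A executes A1 (x = 5). Shared: x=5 y=0. PCs: A@1 B@0 C@0
Step 2: thread A executes A2 (x = x - 2). Shared: x=3 y=0. PCs: A@2 B@0 C@0
Step 3: thread C executes C1 (y = x). Shared: x=3 y=3. PCs: A@2 B@0 C@1
Step 4: thread C executes C2 (y = 6). Shared: x=3 y=6. PCs: A@2 B@0 C@2
Step 5: thread B executes B1 (x = x + 5). Shared: x=8 y=6. PCs: A@2 B@1 C@2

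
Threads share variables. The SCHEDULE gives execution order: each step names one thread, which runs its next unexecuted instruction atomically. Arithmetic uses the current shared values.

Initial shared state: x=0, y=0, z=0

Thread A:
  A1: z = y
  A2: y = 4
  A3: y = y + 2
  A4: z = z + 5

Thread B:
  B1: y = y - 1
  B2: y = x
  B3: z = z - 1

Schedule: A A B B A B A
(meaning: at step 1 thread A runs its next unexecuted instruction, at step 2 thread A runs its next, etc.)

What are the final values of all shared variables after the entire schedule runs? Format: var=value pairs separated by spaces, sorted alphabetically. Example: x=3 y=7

Answer: x=0 y=2 z=4

Derivation:
Step 1: thread A executes A1 (z = y). Shared: x=0 y=0 z=0. PCs: A@1 B@0
Step 2: thread A executes A2 (y = 4). Shared: x=0 y=4 z=0. PCs: A@2 B@0
Step 3: thread B executes B1 (y = y - 1). Shared: x=0 y=3 z=0. PCs: A@2 B@1
Step 4: thread B executes B2 (y = x). Shared: x=0 y=0 z=0. PCs: A@2 B@2
Step 5: thread A executes A3 (y = y + 2). Shared: x=0 y=2 z=0. PCs: A@3 B@2
Step 6: thread B executes B3 (z = z - 1). Shared: x=0 y=2 z=-1. PCs: A@3 B@3
Step 7: thread A executes A4 (z = z + 5). Shared: x=0 y=2 z=4. PCs: A@4 B@3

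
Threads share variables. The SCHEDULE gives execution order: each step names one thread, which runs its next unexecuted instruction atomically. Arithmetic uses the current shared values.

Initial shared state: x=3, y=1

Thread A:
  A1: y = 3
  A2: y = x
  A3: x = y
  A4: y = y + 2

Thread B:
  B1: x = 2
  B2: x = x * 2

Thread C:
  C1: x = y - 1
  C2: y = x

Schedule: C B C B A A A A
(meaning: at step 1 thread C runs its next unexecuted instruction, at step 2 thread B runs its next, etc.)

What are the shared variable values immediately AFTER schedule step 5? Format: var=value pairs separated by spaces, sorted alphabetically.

Step 1: thread C executes C1 (x = y - 1). Shared: x=0 y=1. PCs: A@0 B@0 C@1
Step 2: thread B executes B1 (x = 2). Shared: x=2 y=1. PCs: A@0 B@1 C@1
Step 3: thread C executes C2 (y = x). Shared: x=2 y=2. PCs: A@0 B@1 C@2
Step 4: thread B executes B2 (x = x * 2). Shared: x=4 y=2. PCs: A@0 B@2 C@2
Step 5: thread A executes A1 (y = 3). Shared: x=4 y=3. PCs: A@1 B@2 C@2

Answer: x=4 y=3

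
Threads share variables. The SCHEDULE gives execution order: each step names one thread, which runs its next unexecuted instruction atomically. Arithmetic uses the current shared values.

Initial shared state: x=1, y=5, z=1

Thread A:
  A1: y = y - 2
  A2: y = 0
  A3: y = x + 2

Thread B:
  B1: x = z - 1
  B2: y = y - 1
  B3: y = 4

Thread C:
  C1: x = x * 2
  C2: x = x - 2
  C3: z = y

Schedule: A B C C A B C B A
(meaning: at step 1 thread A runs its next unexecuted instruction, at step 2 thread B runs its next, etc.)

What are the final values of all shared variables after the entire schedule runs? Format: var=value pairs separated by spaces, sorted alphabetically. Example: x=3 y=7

Answer: x=-2 y=0 z=-1

Derivation:
Step 1: thread A executes A1 (y = y - 2). Shared: x=1 y=3 z=1. PCs: A@1 B@0 C@0
Step 2: thread B executes B1 (x = z - 1). Shared: x=0 y=3 z=1. PCs: A@1 B@1 C@0
Step 3: thread C executes C1 (x = x * 2). Shared: x=0 y=3 z=1. PCs: A@1 B@1 C@1
Step 4: thread C executes C2 (x = x - 2). Shared: x=-2 y=3 z=1. PCs: A@1 B@1 C@2
Step 5: thread A executes A2 (y = 0). Shared: x=-2 y=0 z=1. PCs: A@2 B@1 C@2
Step 6: thread B executes B2 (y = y - 1). Shared: x=-2 y=-1 z=1. PCs: A@2 B@2 C@2
Step 7: thread C executes C3 (z = y). Shared: x=-2 y=-1 z=-1. PCs: A@2 B@2 C@3
Step 8: thread B executes B3 (y = 4). Shared: x=-2 y=4 z=-1. PCs: A@2 B@3 C@3
Step 9: thread A executes A3 (y = x + 2). Shared: x=-2 y=0 z=-1. PCs: A@3 B@3 C@3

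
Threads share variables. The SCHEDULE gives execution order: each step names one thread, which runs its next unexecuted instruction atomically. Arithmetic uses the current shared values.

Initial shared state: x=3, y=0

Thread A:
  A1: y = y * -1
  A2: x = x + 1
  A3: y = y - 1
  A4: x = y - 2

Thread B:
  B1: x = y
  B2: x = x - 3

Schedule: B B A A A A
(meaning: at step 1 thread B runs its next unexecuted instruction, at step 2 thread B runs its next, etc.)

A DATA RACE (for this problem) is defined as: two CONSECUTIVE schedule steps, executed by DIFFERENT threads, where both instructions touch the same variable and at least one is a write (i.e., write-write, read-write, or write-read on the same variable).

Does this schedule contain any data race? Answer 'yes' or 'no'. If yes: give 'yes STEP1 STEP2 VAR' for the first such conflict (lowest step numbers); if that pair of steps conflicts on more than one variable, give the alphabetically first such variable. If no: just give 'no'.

Answer: no

Derivation:
Steps 1,2: same thread (B). No race.
Steps 2,3: B(r=x,w=x) vs A(r=y,w=y). No conflict.
Steps 3,4: same thread (A). No race.
Steps 4,5: same thread (A). No race.
Steps 5,6: same thread (A). No race.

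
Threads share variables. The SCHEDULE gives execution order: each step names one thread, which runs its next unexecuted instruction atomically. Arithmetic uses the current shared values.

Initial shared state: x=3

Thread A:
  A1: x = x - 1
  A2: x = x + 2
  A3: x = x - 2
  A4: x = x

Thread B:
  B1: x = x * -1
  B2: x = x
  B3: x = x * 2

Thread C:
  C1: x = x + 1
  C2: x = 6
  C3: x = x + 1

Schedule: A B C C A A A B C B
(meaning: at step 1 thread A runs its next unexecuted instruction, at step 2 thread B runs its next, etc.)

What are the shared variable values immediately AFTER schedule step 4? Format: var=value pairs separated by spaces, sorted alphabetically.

Answer: x=6

Derivation:
Step 1: thread A executes A1 (x = x - 1). Shared: x=2. PCs: A@1 B@0 C@0
Step 2: thread B executes B1 (x = x * -1). Shared: x=-2. PCs: A@1 B@1 C@0
Step 3: thread C executes C1 (x = x + 1). Shared: x=-1. PCs: A@1 B@1 C@1
Step 4: thread C executes C2 (x = 6). Shared: x=6. PCs: A@1 B@1 C@2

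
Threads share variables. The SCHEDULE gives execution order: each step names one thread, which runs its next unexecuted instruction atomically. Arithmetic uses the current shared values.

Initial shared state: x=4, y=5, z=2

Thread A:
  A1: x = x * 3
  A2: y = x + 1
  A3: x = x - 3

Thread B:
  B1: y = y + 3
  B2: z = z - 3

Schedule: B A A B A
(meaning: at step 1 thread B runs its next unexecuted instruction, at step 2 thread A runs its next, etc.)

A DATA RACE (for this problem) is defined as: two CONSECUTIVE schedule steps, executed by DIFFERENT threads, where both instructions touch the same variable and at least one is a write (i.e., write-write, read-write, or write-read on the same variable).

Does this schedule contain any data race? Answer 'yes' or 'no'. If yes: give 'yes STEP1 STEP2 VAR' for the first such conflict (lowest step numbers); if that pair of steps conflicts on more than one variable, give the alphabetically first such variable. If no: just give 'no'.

Answer: no

Derivation:
Steps 1,2: B(r=y,w=y) vs A(r=x,w=x). No conflict.
Steps 2,3: same thread (A). No race.
Steps 3,4: A(r=x,w=y) vs B(r=z,w=z). No conflict.
Steps 4,5: B(r=z,w=z) vs A(r=x,w=x). No conflict.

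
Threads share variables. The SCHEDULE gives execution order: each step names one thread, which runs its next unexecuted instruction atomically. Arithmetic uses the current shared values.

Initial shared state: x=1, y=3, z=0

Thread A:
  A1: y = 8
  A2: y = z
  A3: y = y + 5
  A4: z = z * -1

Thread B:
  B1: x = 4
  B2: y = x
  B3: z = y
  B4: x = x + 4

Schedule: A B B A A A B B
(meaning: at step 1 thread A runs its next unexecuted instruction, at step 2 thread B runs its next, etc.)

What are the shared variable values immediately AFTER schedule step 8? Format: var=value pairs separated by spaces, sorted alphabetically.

Step 1: thread A executes A1 (y = 8). Shared: x=1 y=8 z=0. PCs: A@1 B@0
Step 2: thread B executes B1 (x = 4). Shared: x=4 y=8 z=0. PCs: A@1 B@1
Step 3: thread B executes B2 (y = x). Shared: x=4 y=4 z=0. PCs: A@1 B@2
Step 4: thread A executes A2 (y = z). Shared: x=4 y=0 z=0. PCs: A@2 B@2
Step 5: thread A executes A3 (y = y + 5). Shared: x=4 y=5 z=0. PCs: A@3 B@2
Step 6: thread A executes A4 (z = z * -1). Shared: x=4 y=5 z=0. PCs: A@4 B@2
Step 7: thread B executes B3 (z = y). Shared: x=4 y=5 z=5. PCs: A@4 B@3
Step 8: thread B executes B4 (x = x + 4). Shared: x=8 y=5 z=5. PCs: A@4 B@4

Answer: x=8 y=5 z=5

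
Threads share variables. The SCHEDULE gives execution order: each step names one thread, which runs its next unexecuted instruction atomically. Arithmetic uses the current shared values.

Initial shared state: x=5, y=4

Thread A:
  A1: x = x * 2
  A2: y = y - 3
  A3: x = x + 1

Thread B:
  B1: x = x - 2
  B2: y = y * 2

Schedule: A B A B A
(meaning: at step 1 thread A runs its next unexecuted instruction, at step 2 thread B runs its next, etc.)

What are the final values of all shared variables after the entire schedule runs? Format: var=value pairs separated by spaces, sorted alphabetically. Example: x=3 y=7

Answer: x=9 y=2

Derivation:
Step 1: thread A executes A1 (x = x * 2). Shared: x=10 y=4. PCs: A@1 B@0
Step 2: thread B executes B1 (x = x - 2). Shared: x=8 y=4. PCs: A@1 B@1
Step 3: thread A executes A2 (y = y - 3). Shared: x=8 y=1. PCs: A@2 B@1
Step 4: thread B executes B2 (y = y * 2). Shared: x=8 y=2. PCs: A@2 B@2
Step 5: thread A executes A3 (x = x + 1). Shared: x=9 y=2. PCs: A@3 B@2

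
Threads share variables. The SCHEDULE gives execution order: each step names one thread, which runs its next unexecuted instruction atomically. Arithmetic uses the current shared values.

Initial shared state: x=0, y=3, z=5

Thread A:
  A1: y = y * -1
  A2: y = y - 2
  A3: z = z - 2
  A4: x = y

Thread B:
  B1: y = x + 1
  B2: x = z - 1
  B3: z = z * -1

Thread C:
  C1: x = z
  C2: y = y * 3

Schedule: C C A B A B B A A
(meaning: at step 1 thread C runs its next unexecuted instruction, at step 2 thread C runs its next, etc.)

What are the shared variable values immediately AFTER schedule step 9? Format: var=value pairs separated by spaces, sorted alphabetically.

Step 1: thread C executes C1 (x = z). Shared: x=5 y=3 z=5. PCs: A@0 B@0 C@1
Step 2: thread C executes C2 (y = y * 3). Shared: x=5 y=9 z=5. PCs: A@0 B@0 C@2
Step 3: thread A executes A1 (y = y * -1). Shared: x=5 y=-9 z=5. PCs: A@1 B@0 C@2
Step 4: thread B executes B1 (y = x + 1). Shared: x=5 y=6 z=5. PCs: A@1 B@1 C@2
Step 5: thread A executes A2 (y = y - 2). Shared: x=5 y=4 z=5. PCs: A@2 B@1 C@2
Step 6: thread B executes B2 (x = z - 1). Shared: x=4 y=4 z=5. PCs: A@2 B@2 C@2
Step 7: thread B executes B3 (z = z * -1). Shared: x=4 y=4 z=-5. PCs: A@2 B@3 C@2
Step 8: thread A executes A3 (z = z - 2). Shared: x=4 y=4 z=-7. PCs: A@3 B@3 C@2
Step 9: thread A executes A4 (x = y). Shared: x=4 y=4 z=-7. PCs: A@4 B@3 C@2

Answer: x=4 y=4 z=-7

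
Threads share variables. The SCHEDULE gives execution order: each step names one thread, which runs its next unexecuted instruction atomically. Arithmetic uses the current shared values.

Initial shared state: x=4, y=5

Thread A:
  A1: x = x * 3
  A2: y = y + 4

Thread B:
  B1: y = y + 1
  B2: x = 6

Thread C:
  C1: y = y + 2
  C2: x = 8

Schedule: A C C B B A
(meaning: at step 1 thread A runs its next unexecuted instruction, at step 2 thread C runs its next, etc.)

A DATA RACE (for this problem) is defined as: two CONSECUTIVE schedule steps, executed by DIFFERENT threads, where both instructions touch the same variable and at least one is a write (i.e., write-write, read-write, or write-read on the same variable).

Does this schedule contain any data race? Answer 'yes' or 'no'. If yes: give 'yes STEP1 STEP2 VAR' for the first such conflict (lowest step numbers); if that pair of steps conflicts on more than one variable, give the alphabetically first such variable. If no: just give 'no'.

Answer: no

Derivation:
Steps 1,2: A(r=x,w=x) vs C(r=y,w=y). No conflict.
Steps 2,3: same thread (C). No race.
Steps 3,4: C(r=-,w=x) vs B(r=y,w=y). No conflict.
Steps 4,5: same thread (B). No race.
Steps 5,6: B(r=-,w=x) vs A(r=y,w=y). No conflict.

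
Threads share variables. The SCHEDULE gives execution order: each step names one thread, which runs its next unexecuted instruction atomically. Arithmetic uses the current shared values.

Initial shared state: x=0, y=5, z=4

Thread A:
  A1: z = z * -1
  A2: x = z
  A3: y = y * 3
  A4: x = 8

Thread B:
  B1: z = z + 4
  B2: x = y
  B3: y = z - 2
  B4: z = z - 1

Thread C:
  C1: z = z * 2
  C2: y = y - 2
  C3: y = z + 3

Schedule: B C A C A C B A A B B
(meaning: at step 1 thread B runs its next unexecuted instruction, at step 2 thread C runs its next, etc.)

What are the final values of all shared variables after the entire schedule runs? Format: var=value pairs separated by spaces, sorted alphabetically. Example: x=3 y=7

Step 1: thread B executes B1 (z = z + 4). Shared: x=0 y=5 z=8. PCs: A@0 B@1 C@0
Step 2: thread C executes C1 (z = z * 2). Shared: x=0 y=5 z=16. PCs: A@0 B@1 C@1
Step 3: thread A executes A1 (z = z * -1). Shared: x=0 y=5 z=-16. PCs: A@1 B@1 C@1
Step 4: thread C executes C2 (y = y - 2). Shared: x=0 y=3 z=-16. PCs: A@1 B@1 C@2
Step 5: thread A executes A2 (x = z). Shared: x=-16 y=3 z=-16. PCs: A@2 B@1 C@2
Step 6: thread C executes C3 (y = z + 3). Shared: x=-16 y=-13 z=-16. PCs: A@2 B@1 C@3
Step 7: thread B executes B2 (x = y). Shared: x=-13 y=-13 z=-16. PCs: A@2 B@2 C@3
Step 8: thread A executes A3 (y = y * 3). Shared: x=-13 y=-39 z=-16. PCs: A@3 B@2 C@3
Step 9: thread A executes A4 (x = 8). Shared: x=8 y=-39 z=-16. PCs: A@4 B@2 C@3
Step 10: thread B executes B3 (y = z - 2). Shared: x=8 y=-18 z=-16. PCs: A@4 B@3 C@3
Step 11: thread B executes B4 (z = z - 1). Shared: x=8 y=-18 z=-17. PCs: A@4 B@4 C@3

Answer: x=8 y=-18 z=-17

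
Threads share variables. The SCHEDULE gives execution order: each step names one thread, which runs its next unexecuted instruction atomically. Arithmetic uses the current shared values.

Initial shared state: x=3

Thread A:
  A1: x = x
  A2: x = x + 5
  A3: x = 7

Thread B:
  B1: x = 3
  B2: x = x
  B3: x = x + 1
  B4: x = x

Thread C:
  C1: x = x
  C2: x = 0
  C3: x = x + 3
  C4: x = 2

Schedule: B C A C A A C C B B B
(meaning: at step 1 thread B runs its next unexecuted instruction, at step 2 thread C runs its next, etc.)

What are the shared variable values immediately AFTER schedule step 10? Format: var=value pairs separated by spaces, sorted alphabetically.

Step 1: thread B executes B1 (x = 3). Shared: x=3. PCs: A@0 B@1 C@0
Step 2: thread C executes C1 (x = x). Shared: x=3. PCs: A@0 B@1 C@1
Step 3: thread A executes A1 (x = x). Shared: x=3. PCs: A@1 B@1 C@1
Step 4: thread C executes C2 (x = 0). Shared: x=0. PCs: A@1 B@1 C@2
Step 5: thread A executes A2 (x = x + 5). Shared: x=5. PCs: A@2 B@1 C@2
Step 6: thread A executes A3 (x = 7). Shared: x=7. PCs: A@3 B@1 C@2
Step 7: thread C executes C3 (x = x + 3). Shared: x=10. PCs: A@3 B@1 C@3
Step 8: thread C executes C4 (x = 2). Shared: x=2. PCs: A@3 B@1 C@4
Step 9: thread B executes B2 (x = x). Shared: x=2. PCs: A@3 B@2 C@4
Step 10: thread B executes B3 (x = x + 1). Shared: x=3. PCs: A@3 B@3 C@4

Answer: x=3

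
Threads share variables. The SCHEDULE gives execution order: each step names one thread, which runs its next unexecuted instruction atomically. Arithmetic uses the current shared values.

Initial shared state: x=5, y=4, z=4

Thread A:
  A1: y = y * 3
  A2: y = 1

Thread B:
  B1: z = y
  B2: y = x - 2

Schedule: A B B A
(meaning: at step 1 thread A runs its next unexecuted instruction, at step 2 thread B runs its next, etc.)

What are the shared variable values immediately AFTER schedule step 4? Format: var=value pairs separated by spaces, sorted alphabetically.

Answer: x=5 y=1 z=12

Derivation:
Step 1: thread A executes A1 (y = y * 3). Shared: x=5 y=12 z=4. PCs: A@1 B@0
Step 2: thread B executes B1 (z = y). Shared: x=5 y=12 z=12. PCs: A@1 B@1
Step 3: thread B executes B2 (y = x - 2). Shared: x=5 y=3 z=12. PCs: A@1 B@2
Step 4: thread A executes A2 (y = 1). Shared: x=5 y=1 z=12. PCs: A@2 B@2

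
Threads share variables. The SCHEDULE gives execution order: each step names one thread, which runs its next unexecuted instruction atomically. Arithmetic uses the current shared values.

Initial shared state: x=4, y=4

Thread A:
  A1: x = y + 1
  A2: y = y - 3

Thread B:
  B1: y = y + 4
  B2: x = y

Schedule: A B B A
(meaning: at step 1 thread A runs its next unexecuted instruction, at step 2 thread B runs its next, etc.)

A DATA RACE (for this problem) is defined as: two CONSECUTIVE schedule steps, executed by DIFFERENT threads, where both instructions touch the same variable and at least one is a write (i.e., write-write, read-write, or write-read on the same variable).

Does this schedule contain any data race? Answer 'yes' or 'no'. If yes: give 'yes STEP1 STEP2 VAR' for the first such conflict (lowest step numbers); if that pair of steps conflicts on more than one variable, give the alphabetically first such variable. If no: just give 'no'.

Steps 1,2: A(x = y + 1) vs B(y = y + 4). RACE on y (R-W).
Steps 2,3: same thread (B). No race.
Steps 3,4: B(x = y) vs A(y = y - 3). RACE on y (R-W).
First conflict at steps 1,2.

Answer: yes 1 2 y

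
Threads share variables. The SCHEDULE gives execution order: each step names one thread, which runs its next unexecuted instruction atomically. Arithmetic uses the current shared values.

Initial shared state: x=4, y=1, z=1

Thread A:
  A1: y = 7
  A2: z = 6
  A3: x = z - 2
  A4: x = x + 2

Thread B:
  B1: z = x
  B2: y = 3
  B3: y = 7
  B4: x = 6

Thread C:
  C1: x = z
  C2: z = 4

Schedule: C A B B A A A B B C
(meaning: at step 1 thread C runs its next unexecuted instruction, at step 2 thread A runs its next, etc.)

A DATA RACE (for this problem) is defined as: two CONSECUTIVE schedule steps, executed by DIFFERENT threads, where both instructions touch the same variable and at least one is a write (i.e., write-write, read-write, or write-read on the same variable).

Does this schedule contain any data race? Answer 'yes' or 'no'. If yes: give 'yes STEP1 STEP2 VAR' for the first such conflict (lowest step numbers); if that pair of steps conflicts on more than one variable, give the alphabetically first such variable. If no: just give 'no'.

Answer: no

Derivation:
Steps 1,2: C(r=z,w=x) vs A(r=-,w=y). No conflict.
Steps 2,3: A(r=-,w=y) vs B(r=x,w=z). No conflict.
Steps 3,4: same thread (B). No race.
Steps 4,5: B(r=-,w=y) vs A(r=-,w=z). No conflict.
Steps 5,6: same thread (A). No race.
Steps 6,7: same thread (A). No race.
Steps 7,8: A(r=x,w=x) vs B(r=-,w=y). No conflict.
Steps 8,9: same thread (B). No race.
Steps 9,10: B(r=-,w=x) vs C(r=-,w=z). No conflict.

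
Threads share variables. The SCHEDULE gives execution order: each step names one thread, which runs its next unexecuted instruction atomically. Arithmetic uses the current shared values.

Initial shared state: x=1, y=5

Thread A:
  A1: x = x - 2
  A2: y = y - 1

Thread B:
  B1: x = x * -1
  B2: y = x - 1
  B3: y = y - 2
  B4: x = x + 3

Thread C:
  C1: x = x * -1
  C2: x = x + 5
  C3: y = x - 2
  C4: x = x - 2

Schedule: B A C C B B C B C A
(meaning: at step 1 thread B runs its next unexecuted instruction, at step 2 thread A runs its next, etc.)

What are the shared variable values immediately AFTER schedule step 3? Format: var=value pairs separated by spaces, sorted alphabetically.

Answer: x=3 y=5

Derivation:
Step 1: thread B executes B1 (x = x * -1). Shared: x=-1 y=5. PCs: A@0 B@1 C@0
Step 2: thread A executes A1 (x = x - 2). Shared: x=-3 y=5. PCs: A@1 B@1 C@0
Step 3: thread C executes C1 (x = x * -1). Shared: x=3 y=5. PCs: A@1 B@1 C@1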